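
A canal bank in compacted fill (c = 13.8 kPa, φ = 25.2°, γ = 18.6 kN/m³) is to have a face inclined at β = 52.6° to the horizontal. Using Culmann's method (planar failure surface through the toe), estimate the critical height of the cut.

Culmann's analysis gives the critical failure plane at α_cr = (β + φ)/2 = (52.6 + 25.2)/2 = 38.9°, and the critical height
H_c = (4c/γ) · sinβ cosφ / [1 − cos(β − φ)]
    = (4·13.8/18.6) · sin52.6°·cos25.2° / [1 − cos(27.4°)]
    = 2.968 · 0.7944·0.9048 / [1 − 0.8878]
    = 2.968 · 0.7188 / 0.1122
    = 19.02 m

H_c = 19.02 m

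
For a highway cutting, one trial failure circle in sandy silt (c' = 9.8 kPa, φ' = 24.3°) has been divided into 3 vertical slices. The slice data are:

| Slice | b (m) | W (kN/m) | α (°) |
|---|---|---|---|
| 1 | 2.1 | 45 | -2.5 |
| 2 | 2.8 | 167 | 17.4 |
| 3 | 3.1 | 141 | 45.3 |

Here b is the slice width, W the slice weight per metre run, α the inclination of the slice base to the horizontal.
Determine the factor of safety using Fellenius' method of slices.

FS = 1.55

Ordinary method of slices: FS = Σ[c'·Δl_i + (W_i cosα_i)·tanφ'] / Σ W_i sinα_i, with Δl_i = b_i / cosα_i.
Slice 1: Δl = 2.1/cos(-2.5°) = 2.102 m; N'_1 = 45·cos(-2.5°) = 45.0; c'Δl = 20.60; W sinα = -2.0
Slice 2: Δl = 2.8/cos17.4° = 2.934 m; N'_2 = 167·cos17.4° = 159.4; c'Δl = 28.76; W sinα = 49.9
Slice 3: Δl = 3.1/cos45.3° = 4.407 m; N'_3 = 141·cos45.3° = 99.2; c'Δl = 43.19; W sinα = 100.2
Σc'Δl = 92.5 kN/m; ΣN' = 303.5 kN/m; ΣW sinα = 148.2 kN/m
Resisting = 92.5 + 303.5·tan24.3° = 92.5 + 137.0 = 229.6 kN/m
FS = 229.6 / 148.2 = 1.549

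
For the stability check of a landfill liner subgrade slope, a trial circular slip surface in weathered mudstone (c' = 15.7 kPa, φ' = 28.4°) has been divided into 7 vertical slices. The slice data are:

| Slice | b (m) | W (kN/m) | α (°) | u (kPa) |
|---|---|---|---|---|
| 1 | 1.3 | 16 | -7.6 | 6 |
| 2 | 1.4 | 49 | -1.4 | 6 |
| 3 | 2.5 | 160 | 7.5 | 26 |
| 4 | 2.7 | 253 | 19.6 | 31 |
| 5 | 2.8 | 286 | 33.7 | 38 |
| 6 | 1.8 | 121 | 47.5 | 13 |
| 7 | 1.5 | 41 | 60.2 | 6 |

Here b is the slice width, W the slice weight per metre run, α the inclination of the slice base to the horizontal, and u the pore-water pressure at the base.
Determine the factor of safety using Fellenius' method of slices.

FS = 1.33

Ordinary method of slices: FS = Σ[c'·Δl_i + (W_i cosα_i − u_i·Δl_i)·tanφ'] / Σ W_i sinα_i, with Δl_i = b_i / cosα_i.
Slice 1: Δl = 1.3/cos(-7.6°) = 1.312 m; N'_1 = 16·cos(-7.6°) − 6·1.312 = 8.0; c'Δl = 20.59; W sinα = -2.1
Slice 2: Δl = 1.4/cos(-1.4°) = 1.400 m; N'_2 = 49·cos(-1.4°) − 6·1.400 = 40.6; c'Δl = 21.99; W sinα = -1.2
Slice 3: Δl = 2.5/cos7.5° = 2.522 m; N'_3 = 160·cos7.5° − 26·2.522 = 93.1; c'Δl = 39.59; W sinα = 20.9
Slice 4: Δl = 2.7/cos19.6° = 2.866 m; N'_4 = 253·cos19.6° − 31·2.866 = 149.5; c'Δl = 45.00; W sinα = 84.9
Slice 5: Δl = 2.8/cos33.7° = 3.366 m; N'_5 = 286·cos33.7° − 38·3.366 = 110.0; c'Δl = 52.84; W sinα = 158.7
Slice 6: Δl = 1.8/cos47.5° = 2.664 m; N'_6 = 121·cos47.5° − 13·2.664 = 47.1; c'Δl = 41.83; W sinα = 89.2
Slice 7: Δl = 1.5/cos60.2° = 3.018 m; N'_7 = 41·cos60.2° − 6·3.018 = 2.3; c'Δl = 47.39; W sinα = 35.6
Σc'Δl = 269.2 kN/m; ΣN' = 450.6 kN/m; ΣW sinα = 385.9 kN/m
Resisting = 269.2 + 450.6·tan28.4° = 269.2 + 243.6 = 512.8 kN/m
FS = 512.8 / 385.9 = 1.329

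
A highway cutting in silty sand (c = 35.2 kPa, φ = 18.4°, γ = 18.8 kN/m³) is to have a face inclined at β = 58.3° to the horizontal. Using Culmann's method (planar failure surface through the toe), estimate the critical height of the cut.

Culmann's analysis gives the critical failure plane at α_cr = (β + φ)/2 = (58.3 + 18.4)/2 = 38.3°, and the critical height
H_c = (4c/γ) · sinβ cosφ / [1 − cos(β − φ)]
    = (4·35.2/18.8) · sin58.3°·cos18.4° / [1 − cos(39.9°)]
    = 7.489 · 0.8508·0.9489 / [1 − 0.7672]
    = 7.489 · 0.8073 / 0.2328
    = 25.97 m

H_c = 25.97 m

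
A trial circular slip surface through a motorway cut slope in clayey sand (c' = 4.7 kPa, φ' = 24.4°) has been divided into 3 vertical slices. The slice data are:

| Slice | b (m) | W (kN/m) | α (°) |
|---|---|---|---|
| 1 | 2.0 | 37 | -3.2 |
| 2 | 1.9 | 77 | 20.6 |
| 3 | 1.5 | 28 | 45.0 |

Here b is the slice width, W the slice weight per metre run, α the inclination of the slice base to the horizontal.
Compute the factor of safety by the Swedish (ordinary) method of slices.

Ordinary method of slices: FS = Σ[c'·Δl_i + (W_i cosα_i)·tanφ'] / Σ W_i sinα_i, with Δl_i = b_i / cosα_i.
Slice 1: Δl = 2.0/cos(-3.2°) = 2.003 m; N'_1 = 37·cos(-3.2°) = 36.9; c'Δl = 9.41; W sinα = -2.1
Slice 2: Δl = 1.9/cos20.6° = 2.030 m; N'_2 = 77·cos20.6° = 72.1; c'Δl = 9.54; W sinα = 27.1
Slice 3: Δl = 1.5/cos45.0° = 2.121 m; N'_3 = 28·cos45.0° = 19.8; c'Δl = 9.97; W sinα = 19.8
Σc'Δl = 28.9 kN/m; ΣN' = 128.8 kN/m; ΣW sinα = 44.8 kN/m
Resisting = 28.9 + 128.8·tan24.4° = 28.9 + 58.4 = 87.4 kN/m
FS = 87.4 / 44.8 = 1.949

FS = 1.95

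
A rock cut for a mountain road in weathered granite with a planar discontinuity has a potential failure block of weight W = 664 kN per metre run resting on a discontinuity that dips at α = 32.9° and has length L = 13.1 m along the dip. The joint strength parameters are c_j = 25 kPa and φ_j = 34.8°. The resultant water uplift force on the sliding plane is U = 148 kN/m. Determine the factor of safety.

FS = 1.70

Resolving the block weight along and normal to the plane and applying the Mohr–Coulomb strength on the joint:
N' = W cosα − U = 664·cos32.9° − 148 = 409.5 kN/m
Driving force T = W sinα = 664·sin32.9° = 360.7 kN/m
Resisting force R = c_j·L + N'·tanφ_j = 25·13.1 + 409.5·tan34.8° = 327.5 + 284.6 = 612.1 kN/m
FS = R / T = 612.1 / 360.7 = 1.697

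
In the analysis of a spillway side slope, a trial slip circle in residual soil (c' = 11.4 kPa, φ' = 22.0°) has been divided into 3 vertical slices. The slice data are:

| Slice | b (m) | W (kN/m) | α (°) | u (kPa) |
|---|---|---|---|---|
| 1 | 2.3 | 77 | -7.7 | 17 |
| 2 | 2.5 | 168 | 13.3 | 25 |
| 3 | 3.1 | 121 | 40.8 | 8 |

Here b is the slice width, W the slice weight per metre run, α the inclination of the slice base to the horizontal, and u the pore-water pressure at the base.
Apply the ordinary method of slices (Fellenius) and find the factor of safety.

FS = 1.69

Ordinary method of slices: FS = Σ[c'·Δl_i + (W_i cosα_i − u_i·Δl_i)·tanφ'] / Σ W_i sinα_i, with Δl_i = b_i / cosα_i.
Slice 1: Δl = 2.3/cos(-7.7°) = 2.321 m; N'_1 = 77·cos(-7.7°) − 17·2.321 = 36.8; c'Δl = 26.46; W sinα = -10.3
Slice 2: Δl = 2.5/cos13.3° = 2.569 m; N'_2 = 168·cos13.3° − 25·2.569 = 99.3; c'Δl = 29.29; W sinα = 38.6
Slice 3: Δl = 3.1/cos40.8° = 4.095 m; N'_3 = 121·cos40.8° − 8·4.095 = 58.8; c'Δl = 46.68; W sinα = 79.1
Σc'Δl = 102.4 kN/m; ΣN' = 195.0 kN/m; ΣW sinα = 107.4 kN/m
Resisting = 102.4 + 195.0·tan22.0° = 102.4 + 78.8 = 181.2 kN/m
FS = 181.2 / 107.4 = 1.687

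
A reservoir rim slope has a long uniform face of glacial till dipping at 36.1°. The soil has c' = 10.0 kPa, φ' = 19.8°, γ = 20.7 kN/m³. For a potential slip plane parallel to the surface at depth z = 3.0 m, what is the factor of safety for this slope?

FS = 0.83

For an infinite slope with a slip plane parallel to the surface (no pore pressure): FS = [c' + γz cos²β tanφ'] / [γz sinβ cosβ].
γz = 20.7·3.0 = 62.10 kN/m²
Numerator = 10.0 + 62.10·cos²36.1°·tan19.8° = 10.0 + 62.10·0.6528·0.3600 = 24.596 kPa
Denominator = 62.10·sin36.1°·cos36.1° = 62.10·0.5892·0.8080 = 29.564 kPa
FS = 24.596 / 29.564 = 0.832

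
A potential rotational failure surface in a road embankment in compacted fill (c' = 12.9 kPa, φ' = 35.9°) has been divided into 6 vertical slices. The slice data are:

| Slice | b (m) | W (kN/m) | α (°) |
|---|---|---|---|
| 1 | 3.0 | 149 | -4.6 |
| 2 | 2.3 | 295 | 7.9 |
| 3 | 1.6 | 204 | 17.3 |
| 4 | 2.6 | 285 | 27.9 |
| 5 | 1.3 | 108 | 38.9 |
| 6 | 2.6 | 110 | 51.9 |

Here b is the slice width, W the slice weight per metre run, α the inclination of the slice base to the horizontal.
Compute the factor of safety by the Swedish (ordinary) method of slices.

FS = 2.54

Ordinary method of slices: FS = Σ[c'·Δl_i + (W_i cosα_i)·tanφ'] / Σ W_i sinα_i, with Δl_i = b_i / cosα_i.
Slice 1: Δl = 3.0/cos(-4.6°) = 3.010 m; N'_1 = 149·cos(-4.6°) = 148.5; c'Δl = 38.83; W sinα = -11.9
Slice 2: Δl = 2.3/cos7.9° = 2.322 m; N'_2 = 295·cos7.9° = 292.2; c'Δl = 29.95; W sinα = 40.5
Slice 3: Δl = 1.6/cos17.3° = 1.676 m; N'_3 = 204·cos17.3° = 194.8; c'Δl = 21.62; W sinα = 60.7
Slice 4: Δl = 2.6/cos27.9° = 2.942 m; N'_4 = 285·cos27.9° = 251.9; c'Δl = 37.95; W sinα = 133.4
Slice 5: Δl = 1.3/cos38.9° = 1.670 m; N'_5 = 108·cos38.9° = 84.1; c'Δl = 21.55; W sinα = 67.8
Slice 6: Δl = 2.6/cos51.9° = 4.214 m; N'_6 = 110·cos51.9° = 67.9; c'Δl = 54.36; W sinα = 86.6
Σc'Δl = 204.3 kN/m; ΣN' = 1039.3 kN/m; ΣW sinα = 377.0 kN/m
Resisting = 204.3 + 1039.3·tan35.9° = 204.3 + 752.3 = 956.6 kN/m
FS = 956.6 / 377.0 = 2.537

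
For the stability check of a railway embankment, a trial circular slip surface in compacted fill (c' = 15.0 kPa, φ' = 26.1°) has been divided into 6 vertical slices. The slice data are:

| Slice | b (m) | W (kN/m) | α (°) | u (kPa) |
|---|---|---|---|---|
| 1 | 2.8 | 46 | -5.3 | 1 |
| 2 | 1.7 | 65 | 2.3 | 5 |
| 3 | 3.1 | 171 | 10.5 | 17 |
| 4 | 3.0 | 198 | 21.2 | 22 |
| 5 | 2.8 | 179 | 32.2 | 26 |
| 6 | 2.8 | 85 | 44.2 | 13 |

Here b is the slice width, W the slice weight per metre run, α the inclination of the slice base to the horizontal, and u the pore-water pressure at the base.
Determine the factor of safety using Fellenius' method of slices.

Ordinary method of slices: FS = Σ[c'·Δl_i + (W_i cosα_i − u_i·Δl_i)·tanφ'] / Σ W_i sinα_i, with Δl_i = b_i / cosα_i.
Slice 1: Δl = 2.8/cos(-5.3°) = 2.812 m; N'_1 = 46·cos(-5.3°) − 1·2.812 = 43.0; c'Δl = 42.18; W sinα = -4.2
Slice 2: Δl = 1.7/cos2.3° = 1.701 m; N'_2 = 65·cos2.3° − 5·1.701 = 56.4; c'Δl = 25.52; W sinα = 2.6
Slice 3: Δl = 3.1/cos10.5° = 3.153 m; N'_3 = 171·cos10.5° − 17·3.153 = 114.5; c'Δl = 47.29; W sinα = 31.2
Slice 4: Δl = 3.0/cos21.2° = 3.218 m; N'_4 = 198·cos21.2° − 22·3.218 = 113.8; c'Δl = 48.27; W sinα = 71.6
Slice 5: Δl = 2.8/cos32.2° = 3.309 m; N'_5 = 179·cos32.2° − 26·3.309 = 65.4; c'Δl = 49.63; W sinα = 95.4
Slice 6: Δl = 2.8/cos44.2° = 3.906 m; N'_6 = 85·cos44.2° − 13·3.906 = 10.2; c'Δl = 58.58; W sinα = 59.3
Σc'Δl = 271.5 kN/m; ΣN' = 403.4 kN/m; ΣW sinα = 255.8 kN/m
Resisting = 271.5 + 403.4·tan26.1° = 271.5 + 197.6 = 469.1 kN/m
FS = 469.1 / 255.8 = 1.834

FS = 1.83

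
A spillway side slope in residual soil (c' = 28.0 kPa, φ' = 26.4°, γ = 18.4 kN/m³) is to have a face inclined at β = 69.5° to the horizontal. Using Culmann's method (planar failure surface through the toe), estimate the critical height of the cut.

Culmann's analysis gives the critical failure plane at α_cr = (β + φ')/2 = (69.5 + 26.4)/2 = 48.0°, and the critical height
H_c = (4c'/γ) · sinβ cosφ' / [1 − cos(β − φ')]
    = (4·28.0/18.4) · sin69.5°·cos26.4° / [1 − cos(43.1°)]
    = 6.087 · 0.9367·0.8957 / [1 − 0.7302]
    = 6.087 · 0.8390 / 0.2698
    = 18.93 m

H_c = 18.93 m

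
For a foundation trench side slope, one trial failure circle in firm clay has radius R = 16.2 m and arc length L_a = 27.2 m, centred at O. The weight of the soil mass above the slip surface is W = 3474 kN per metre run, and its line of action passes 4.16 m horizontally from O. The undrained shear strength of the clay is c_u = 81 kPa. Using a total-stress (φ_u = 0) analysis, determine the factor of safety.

Taking moments about the centre O, the resisting moment is provided by the undrained shear strength acting along the arc:
M_R = c_u·L_a·R = 81·27.20·16.2 = 35691.8 kN·m/m
M_D = W·d = 3474·4.16 = 14451.8 kN·m/m
FS = M_R / M_D = 35691.8 / 14451.8 = 2.470

FS = 2.47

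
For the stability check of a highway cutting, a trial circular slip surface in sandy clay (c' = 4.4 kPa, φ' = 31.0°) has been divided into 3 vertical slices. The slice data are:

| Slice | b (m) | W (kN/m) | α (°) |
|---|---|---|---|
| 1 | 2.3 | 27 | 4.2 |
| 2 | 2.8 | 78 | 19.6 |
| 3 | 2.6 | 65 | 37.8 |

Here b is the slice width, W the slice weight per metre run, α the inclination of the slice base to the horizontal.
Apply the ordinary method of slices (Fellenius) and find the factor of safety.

Ordinary method of slices: FS = Σ[c'·Δl_i + (W_i cosα_i)·tanφ'] / Σ W_i sinα_i, with Δl_i = b_i / cosα_i.
Slice 1: Δl = 2.3/cos4.2° = 2.306 m; N'_1 = 27·cos4.2° = 26.9; c'Δl = 10.15; W sinα = 2.0
Slice 2: Δl = 2.8/cos19.6° = 2.972 m; N'_2 = 78·cos19.6° = 73.5; c'Δl = 13.08; W sinα = 26.2
Slice 3: Δl = 2.6/cos37.8° = 3.290 m; N'_3 = 65·cos37.8° = 51.4; c'Δl = 14.48; W sinα = 39.8
Σc'Δl = 37.7 kN/m; ΣN' = 151.8 kN/m; ΣW sinα = 68.0 kN/m
Resisting = 37.7 + 151.8·tan31.0° = 37.7 + 91.2 = 128.9 kN/m
FS = 128.9 / 68.0 = 1.896

FS = 1.90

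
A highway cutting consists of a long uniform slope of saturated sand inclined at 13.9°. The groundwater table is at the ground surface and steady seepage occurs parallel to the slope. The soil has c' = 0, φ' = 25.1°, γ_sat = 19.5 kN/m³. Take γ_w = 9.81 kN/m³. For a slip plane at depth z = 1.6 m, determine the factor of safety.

FS = 0.94

With seepage parallel to the slope and the water table at the surface, the effective normal stress on the slip plane uses the buoyant unit weight γ' = γ_sat − γ_w while the driving shear stress uses γ_sat:
FS = [c' + γ' z cos²β tanφ'] / [γ_sat z sinβ cosβ]
(For c' = 0 this reduces to FS = (γ'/γ_sat)·tanφ'/tanβ.)
γ' = 19.5 − 9.81 = 9.69 kN/m³
Numerator = 0.0 + 9.69·1.6·cos²13.9°·tan25.1° = 0.0 + 9.69·1.6·0.9423·0.4684 = 6.843 kPa
Denominator = 19.5·1.6·sin13.9°·cos13.9° = 19.5·1.6·0.2402·0.9707 = 7.276 kPa
FS = 6.843 / 7.276 = 0.941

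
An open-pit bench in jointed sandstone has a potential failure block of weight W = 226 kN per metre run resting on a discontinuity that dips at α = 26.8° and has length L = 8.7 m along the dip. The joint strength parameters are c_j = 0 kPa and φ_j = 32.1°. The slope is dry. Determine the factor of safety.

FS = 1.24

Resolving the block weight along and normal to the plane and applying the Mohr–Coulomb strength on the joint:
N' = W cosα = 226·cos26.8° = 201.7 kN/m
Driving force T = W sinα = 226·sin26.8° = 101.9 kN/m
Resisting force R = c_j·L + N'·tanφ_j = 0·8.7 + 201.7·tan32.1° = 0.0 + 126.5 = 126.5 kN/m
FS = R / T = 126.5 / 101.9 = 1.242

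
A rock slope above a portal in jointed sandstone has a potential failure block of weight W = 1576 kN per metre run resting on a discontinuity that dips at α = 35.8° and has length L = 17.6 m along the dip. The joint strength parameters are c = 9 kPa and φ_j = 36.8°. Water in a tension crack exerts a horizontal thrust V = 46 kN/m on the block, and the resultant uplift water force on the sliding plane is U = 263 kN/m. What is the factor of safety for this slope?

Resolving the block weight along and normal to the plane and applying the Mohr–Coulomb strength on the joint:
N' = W cosα − U − V sinα = 1576·cos35.8° − 263 − 46·sin35.8° = 988.3 kN/m
Driving force T = W sinα + V cosα = 1576·sin35.8° + 46·cos35.8° = 959.2 kN/m
Resisting force R = c·L + N'·tanφ_j = 9·17.6 + 988.3·tan36.8° = 158.4 + 739.4 = 897.8 kN/m
FS = R / T = 897.8 / 959.2 = 0.936

FS = 0.94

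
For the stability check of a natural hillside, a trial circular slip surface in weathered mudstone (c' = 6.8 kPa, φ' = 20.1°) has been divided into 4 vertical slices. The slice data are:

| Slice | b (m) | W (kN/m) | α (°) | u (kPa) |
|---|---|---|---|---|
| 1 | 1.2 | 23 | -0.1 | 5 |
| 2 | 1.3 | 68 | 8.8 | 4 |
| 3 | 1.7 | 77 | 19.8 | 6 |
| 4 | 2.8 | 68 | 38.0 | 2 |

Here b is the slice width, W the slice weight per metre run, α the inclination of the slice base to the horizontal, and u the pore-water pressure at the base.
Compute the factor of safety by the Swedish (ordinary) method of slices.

FS = 1.56

Ordinary method of slices: FS = Σ[c'·Δl_i + (W_i cosα_i − u_i·Δl_i)·tanφ'] / Σ W_i sinα_i, with Δl_i = b_i / cosα_i.
Slice 1: Δl = 1.2/cos(-0.1°) = 1.200 m; N'_1 = 23·cos(-0.1°) − 5·1.200 = 17.0; c'Δl = 8.16; W sinα = -0.0
Slice 2: Δl = 1.3/cos8.8° = 1.315 m; N'_2 = 68·cos8.8° − 4·1.315 = 61.9; c'Δl = 8.95; W sinα = 10.4
Slice 3: Δl = 1.7/cos19.8° = 1.807 m; N'_3 = 77·cos19.8° − 6·1.807 = 61.6; c'Δl = 12.29; W sinα = 26.1
Slice 4: Δl = 2.8/cos38.0° = 3.553 m; N'_4 = 68·cos38.0° − 2·3.553 = 46.5; c'Δl = 24.16; W sinα = 41.9
Σc'Δl = 53.6 kN/m; ΣN' = 187.0 kN/m; ΣW sinα = 78.3 kN/m
Resisting = 53.6 + 187.0·tan20.1° = 53.6 + 68.4 = 122.0 kN/m
FS = 122.0 / 78.3 = 1.558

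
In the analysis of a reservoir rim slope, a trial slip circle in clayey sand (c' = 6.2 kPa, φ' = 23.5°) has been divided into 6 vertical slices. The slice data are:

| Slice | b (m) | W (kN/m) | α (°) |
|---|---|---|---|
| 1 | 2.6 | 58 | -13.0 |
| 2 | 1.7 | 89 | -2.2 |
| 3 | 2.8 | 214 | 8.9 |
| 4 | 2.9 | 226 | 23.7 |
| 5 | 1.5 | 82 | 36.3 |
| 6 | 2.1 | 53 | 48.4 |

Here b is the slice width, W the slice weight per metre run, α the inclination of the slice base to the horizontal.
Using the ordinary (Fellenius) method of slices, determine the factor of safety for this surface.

FS = 1.97

Ordinary method of slices: FS = Σ[c'·Δl_i + (W_i cosα_i)·tanφ'] / Σ W_i sinα_i, with Δl_i = b_i / cosα_i.
Slice 1: Δl = 2.6/cos(-13.0°) = 2.668 m; N'_1 = 58·cos(-13.0°) = 56.5; c'Δl = 16.54; W sinα = -13.0
Slice 2: Δl = 1.7/cos(-2.2°) = 1.701 m; N'_2 = 89·cos(-2.2°) = 88.9; c'Δl = 10.55; W sinα = -3.4
Slice 3: Δl = 2.8/cos8.9° = 2.834 m; N'_3 = 214·cos8.9° = 211.4; c'Δl = 17.57; W sinα = 33.1
Slice 4: Δl = 2.9/cos23.7° = 3.167 m; N'_4 = 226·cos23.7° = 206.9; c'Δl = 19.64; W sinα = 90.8
Slice 5: Δl = 1.5/cos36.3° = 1.861 m; N'_5 = 82·cos36.3° = 66.1; c'Δl = 11.54; W sinα = 48.5
Slice 6: Δl = 2.1/cos48.4° = 3.163 m; N'_6 = 53·cos48.4° = 35.2; c'Δl = 19.61; W sinα = 39.6
Σc'Δl = 95.4 kN/m; ΣN' = 665.1 kN/m; ΣW sinα = 195.7 kN/m
Resisting = 95.4 + 665.1·tan23.5° = 95.4 + 289.2 = 384.6 kN/m
FS = 384.6 / 195.7 = 1.966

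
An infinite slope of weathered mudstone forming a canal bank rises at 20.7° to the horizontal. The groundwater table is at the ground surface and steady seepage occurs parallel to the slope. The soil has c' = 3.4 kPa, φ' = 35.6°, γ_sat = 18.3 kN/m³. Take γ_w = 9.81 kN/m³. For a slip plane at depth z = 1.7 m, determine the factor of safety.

FS = 1.21

With seepage parallel to the slope and the water table at the surface, the effective normal stress on the slip plane uses the buoyant unit weight γ' = γ_sat − γ_w while the driving shear stress uses γ_sat:
FS = [c' + γ' z cos²β tanφ'] / [γ_sat z sinβ cosβ]
γ' = 18.3 − 9.81 = 8.49 kN/m³
Numerator = 3.4 + 8.49·1.7·cos²20.7°·tan35.6° = 3.4 + 8.49·1.7·0.8751·0.7159 = 12.442 kPa
Denominator = 18.3·1.7·sin20.7°·cos20.7° = 18.3·1.7·0.3535·0.9354 = 10.287 kPa
FS = 12.442 / 10.287 = 1.210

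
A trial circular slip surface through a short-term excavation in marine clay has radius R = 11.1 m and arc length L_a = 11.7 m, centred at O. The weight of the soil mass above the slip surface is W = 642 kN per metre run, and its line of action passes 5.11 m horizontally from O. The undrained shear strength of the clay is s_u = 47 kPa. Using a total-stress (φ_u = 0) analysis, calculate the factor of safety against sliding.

FS = 1.86

Taking moments about the centre O, the resisting moment is provided by the undrained shear strength acting along the arc:
M_R = s_u·L_a·R = 47·11.70·11.1 = 6103.9 kN·m/m
M_D = W·d = 642·5.11 = 3280.6 kN·m/m
FS = M_R / M_D = 6103.9 / 3280.6 = 1.861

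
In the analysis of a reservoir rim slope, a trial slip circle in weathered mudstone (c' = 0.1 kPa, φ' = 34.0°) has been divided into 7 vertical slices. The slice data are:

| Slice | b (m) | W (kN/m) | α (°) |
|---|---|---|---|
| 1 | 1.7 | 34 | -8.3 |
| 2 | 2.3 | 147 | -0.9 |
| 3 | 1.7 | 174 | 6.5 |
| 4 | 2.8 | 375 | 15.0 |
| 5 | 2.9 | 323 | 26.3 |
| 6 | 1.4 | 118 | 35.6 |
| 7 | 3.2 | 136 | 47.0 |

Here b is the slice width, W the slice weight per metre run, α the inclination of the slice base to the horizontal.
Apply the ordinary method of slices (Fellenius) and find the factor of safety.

FS = 1.92

Ordinary method of slices: FS = Σ[c'·Δl_i + (W_i cosα_i)·tanφ'] / Σ W_i sinα_i, with Δl_i = b_i / cosα_i.
Slice 1: Δl = 1.7/cos(-8.3°) = 1.718 m; N'_1 = 34·cos(-8.3°) = 33.6; c'Δl = 0.17; W sinα = -4.9
Slice 2: Δl = 2.3/cos(-0.9°) = 2.300 m; N'_2 = 147·cos(-0.9°) = 147.0; c'Δl = 0.23; W sinα = -2.3
Slice 3: Δl = 1.7/cos6.5° = 1.711 m; N'_3 = 174·cos6.5° = 172.9; c'Δl = 0.17; W sinα = 19.7
Slice 4: Δl = 2.8/cos15.0° = 2.899 m; N'_4 = 375·cos15.0° = 362.2; c'Δl = 0.29; W sinα = 97.1
Slice 5: Δl = 2.9/cos26.3° = 3.235 m; N'_5 = 323·cos26.3° = 289.6; c'Δl = 0.32; W sinα = 143.1
Slice 6: Δl = 1.4/cos35.6° = 1.722 m; N'_6 = 118·cos35.6° = 95.9; c'Δl = 0.17; W sinα = 68.7
Slice 7: Δl = 3.2/cos47.0° = 4.692 m; N'_7 = 136·cos47.0° = 92.8; c'Δl = 0.47; W sinα = 99.5
Σc'Δl = 1.8 kN/m; ΣN' = 1194.0 kN/m; ΣW sinα = 420.8 kN/m
Resisting = 1.8 + 1194.0·tan34.0° = 1.8 + 805.4 = 807.2 kN/m
FS = 807.2 / 420.8 = 1.918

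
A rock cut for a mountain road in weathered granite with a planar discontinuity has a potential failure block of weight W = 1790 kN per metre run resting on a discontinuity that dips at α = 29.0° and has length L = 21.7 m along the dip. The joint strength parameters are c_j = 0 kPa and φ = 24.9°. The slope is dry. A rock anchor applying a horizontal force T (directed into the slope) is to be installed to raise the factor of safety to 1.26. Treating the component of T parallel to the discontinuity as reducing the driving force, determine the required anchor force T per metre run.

T = 276 kN/m

Resolving forces along and normal to the sliding plane, with the horizontal anchor force T adding T·sinα to the effective normal force and T·cosα acting up the plane against the driving force:
FS = [c_jL + (W cosα + T sinα) tanφ] / [W sinα − T cosα]
Without the anchor: N' = 1565.6 kN/m, driving T_d = 867.8 kN/m, resisting R = 0·21.7 + 1565.6·tan24.9° = 726.7 kN/m, FS = 0.84.
Setting FS = 1.26 and solving for T:
1.26·(867.8 − T cos29.0°) = 726.7 + T sin29.0°·tan24.9°
T·(sin29.0°·tan24.9° + 1.26·cos29.0°) = 1.26·867.8 − 726.7
T·(0.4848·0.4642 + 1.26·0.8746) = 1093.4 − 726.7 = 366.7
T·1.3271 = 366.7
T = 276.3 kN/m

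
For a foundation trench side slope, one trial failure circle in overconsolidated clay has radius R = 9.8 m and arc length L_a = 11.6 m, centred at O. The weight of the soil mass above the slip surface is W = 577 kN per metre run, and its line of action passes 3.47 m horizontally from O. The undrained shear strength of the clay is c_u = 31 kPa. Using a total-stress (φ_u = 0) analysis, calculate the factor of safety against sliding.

Taking moments about the centre O, the resisting moment is provided by the undrained shear strength acting along the arc:
M_R = c_u·L_a·R = 31·11.60·9.8 = 3524.1 kN·m/m
M_D = W·d = 577·3.47 = 2002.2 kN·m/m
FS = M_R / M_D = 3524.1 / 2002.2 = 1.760

FS = 1.76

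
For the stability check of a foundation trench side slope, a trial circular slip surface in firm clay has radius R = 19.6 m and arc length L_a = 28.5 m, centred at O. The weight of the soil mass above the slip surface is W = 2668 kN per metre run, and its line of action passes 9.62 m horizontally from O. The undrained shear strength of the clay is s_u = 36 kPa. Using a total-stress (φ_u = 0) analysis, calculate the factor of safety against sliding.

FS = 0.78

Taking moments about the centre O, the resisting moment is provided by the undrained shear strength acting along the arc:
M_R = s_u·L_a·R = 36·28.50·19.6 = 20109.6 kN·m/m
M_D = W·d = 2668·9.62 = 25666.2 kN·m/m
FS = M_R / M_D = 20109.6 / 25666.2 = 0.784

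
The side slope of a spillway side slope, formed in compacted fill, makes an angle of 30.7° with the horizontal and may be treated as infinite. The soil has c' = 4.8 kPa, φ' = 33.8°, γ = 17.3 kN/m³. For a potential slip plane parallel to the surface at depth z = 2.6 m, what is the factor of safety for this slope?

For an infinite slope with a slip plane parallel to the surface (no pore pressure): FS = [c' + γz cos²β tanφ'] / [γz sinβ cosβ].
γz = 17.3·2.6 = 44.98 kN/m²
Numerator = 4.8 + 44.98·cos²30.7°·tan33.8° = 4.8 + 44.98·0.7393·0.6694 = 27.063 kPa
Denominator = 44.98·sin30.7°·cos30.7° = 44.98·0.5105·0.8599 = 19.746 kPa
FS = 27.063 / 19.746 = 1.371

FS = 1.37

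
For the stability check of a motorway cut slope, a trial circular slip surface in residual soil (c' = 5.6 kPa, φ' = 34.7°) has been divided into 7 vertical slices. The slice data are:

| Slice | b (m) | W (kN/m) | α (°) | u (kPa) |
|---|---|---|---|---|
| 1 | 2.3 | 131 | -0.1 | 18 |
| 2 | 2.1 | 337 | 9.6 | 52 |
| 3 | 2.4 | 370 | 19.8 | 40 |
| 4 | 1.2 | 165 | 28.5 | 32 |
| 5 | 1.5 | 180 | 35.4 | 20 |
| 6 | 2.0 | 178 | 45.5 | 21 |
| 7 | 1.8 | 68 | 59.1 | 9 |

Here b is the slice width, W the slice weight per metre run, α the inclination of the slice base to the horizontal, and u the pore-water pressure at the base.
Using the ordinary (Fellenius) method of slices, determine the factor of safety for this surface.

FS = 1.22

Ordinary method of slices: FS = Σ[c'·Δl_i + (W_i cosα_i − u_i·Δl_i)·tanφ'] / Σ W_i sinα_i, with Δl_i = b_i / cosα_i.
Slice 1: Δl = 2.3/cos(-0.1°) = 2.300 m; N'_1 = 131·cos(-0.1°) − 18·2.300 = 89.6; c'Δl = 12.88; W sinα = -0.2
Slice 2: Δl = 2.1/cos9.6° = 2.130 m; N'_2 = 337·cos9.6° − 52·2.130 = 221.5; c'Δl = 11.93; W sinα = 56.2
Slice 3: Δl = 2.4/cos19.8° = 2.551 m; N'_3 = 370·cos19.8° − 40·2.551 = 246.1; c'Δl = 14.28; W sinα = 125.3
Slice 4: Δl = 1.2/cos28.5° = 1.365 m; N'_4 = 165·cos28.5° − 32·1.365 = 101.3; c'Δl = 7.65; W sinα = 78.7
Slice 5: Δl = 1.5/cos35.4° = 1.840 m; N'_5 = 180·cos35.4° − 20·1.840 = 109.9; c'Δl = 10.31; W sinα = 104.3
Slice 6: Δl = 2.0/cos45.5° = 2.853 m; N'_6 = 178·cos45.5° − 21·2.853 = 64.8; c'Δl = 15.98; W sinα = 127.0
Slice 7: Δl = 1.8/cos59.1° = 3.505 m; N'_7 = 68·cos59.1° − 9·3.505 = 3.4; c'Δl = 19.63; W sinα = 58.3
Σc'Δl = 92.7 kN/m; ΣN' = 836.7 kN/m; ΣW sinα = 549.6 kN/m
Resisting = 92.7 + 836.7·tan34.7° = 92.7 + 579.3 = 672.0 kN/m
FS = 672.0 / 549.6 = 1.223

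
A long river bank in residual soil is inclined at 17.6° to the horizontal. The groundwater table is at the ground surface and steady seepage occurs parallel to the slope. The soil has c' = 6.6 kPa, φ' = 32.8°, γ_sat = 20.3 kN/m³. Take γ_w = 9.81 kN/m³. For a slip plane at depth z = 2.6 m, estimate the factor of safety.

With seepage parallel to the slope and the water table at the surface, the effective normal stress on the slip plane uses the buoyant unit weight γ' = γ_sat − γ_w while the driving shear stress uses γ_sat:
FS = [c' + γ' z cos²β tanφ'] / [γ_sat z sinβ cosβ]
γ' = 20.3 − 9.81 = 10.49 kN/m³
Numerator = 6.6 + 10.49·2.6·cos²17.6°·tan32.8° = 6.6 + 10.49·2.6·0.9086·0.6445 = 22.570 kPa
Denominator = 20.3·2.6·sin17.6°·cos17.6° = 20.3·2.6·0.3024·0.9532 = 15.212 kPa
FS = 22.570 / 15.212 = 1.484

FS = 1.48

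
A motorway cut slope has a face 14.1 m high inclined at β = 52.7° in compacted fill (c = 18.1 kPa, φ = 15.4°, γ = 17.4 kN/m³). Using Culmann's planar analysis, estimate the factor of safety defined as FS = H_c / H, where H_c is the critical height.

FS = 1.11

H_c = (4c/γ) · sinβ cosφ / [1 − cos(β − φ)]
    = (4·18.1/17.4) · sin52.7°·cos15.4° / [1 − cos37.3°]
    = 4.161 · 0.7669 / 0.2045 = 15.60 m
FS = H_c / H = 15.60 / 14.1 = 1.107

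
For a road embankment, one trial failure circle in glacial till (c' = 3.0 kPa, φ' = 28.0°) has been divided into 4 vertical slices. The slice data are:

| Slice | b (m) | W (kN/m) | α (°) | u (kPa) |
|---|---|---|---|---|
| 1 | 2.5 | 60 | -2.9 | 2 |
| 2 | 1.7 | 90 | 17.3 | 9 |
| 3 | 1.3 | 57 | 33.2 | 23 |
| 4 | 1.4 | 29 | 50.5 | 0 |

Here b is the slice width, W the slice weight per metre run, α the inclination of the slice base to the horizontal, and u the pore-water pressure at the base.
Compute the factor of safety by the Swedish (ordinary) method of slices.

Ordinary method of slices: FS = Σ[c'·Δl_i + (W_i cosα_i − u_i·Δl_i)·tanφ'] / Σ W_i sinα_i, with Δl_i = b_i / cosα_i.
Slice 1: Δl = 2.5/cos(-2.9°) = 2.503 m; N'_1 = 60·cos(-2.9°) − 2·2.503 = 54.9; c'Δl = 7.51; W sinα = -3.0
Slice 2: Δl = 1.7/cos17.3° = 1.781 m; N'_2 = 90·cos17.3° − 9·1.781 = 69.9; c'Δl = 5.34; W sinα = 26.8
Slice 3: Δl = 1.3/cos33.2° = 1.554 m; N'_3 = 57·cos33.2° − 23·1.554 = 12.0; c'Δl = 4.66; W sinα = 31.2
Slice 4: Δl = 1.4/cos50.5° = 2.201 m; N'_4 = 29·cos50.5° − 0·2.201 = 18.4; c'Δl = 6.60; W sinα = 22.4
Σc'Δl = 24.1 kN/m; ΣN' = 155.2 kN/m; ΣW sinα = 77.3 kN/m
Resisting = 24.1 + 155.2·tan28.0° = 24.1 + 82.5 = 106.7 kN/m
FS = 106.7 / 77.3 = 1.379

FS = 1.38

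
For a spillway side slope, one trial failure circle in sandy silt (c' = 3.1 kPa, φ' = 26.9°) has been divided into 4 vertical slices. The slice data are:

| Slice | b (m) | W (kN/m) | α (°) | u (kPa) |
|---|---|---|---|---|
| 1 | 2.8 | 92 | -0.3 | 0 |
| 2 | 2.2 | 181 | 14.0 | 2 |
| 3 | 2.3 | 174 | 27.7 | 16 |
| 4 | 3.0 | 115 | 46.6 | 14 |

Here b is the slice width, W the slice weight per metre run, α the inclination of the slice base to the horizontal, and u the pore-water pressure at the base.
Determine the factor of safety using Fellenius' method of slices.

FS = 1.14

Ordinary method of slices: FS = Σ[c'·Δl_i + (W_i cosα_i − u_i·Δl_i)·tanφ'] / Σ W_i sinα_i, with Δl_i = b_i / cosα_i.
Slice 1: Δl = 2.8/cos(-0.3°) = 2.800 m; N'_1 = 92·cos(-0.3°) − 0·2.800 = 92.0; c'Δl = 8.68; W sinα = -0.5
Slice 2: Δl = 2.2/cos14.0° = 2.267 m; N'_2 = 181·cos14.0° − 2·2.267 = 171.1; c'Δl = 7.03; W sinα = 43.8
Slice 3: Δl = 2.3/cos27.7° = 2.598 m; N'_3 = 174·cos27.7° − 16·2.598 = 112.5; c'Δl = 8.05; W sinα = 80.9
Slice 4: Δl = 3.0/cos46.6° = 4.366 m; N'_4 = 115·cos46.6° − 14·4.366 = 17.9; c'Δl = 13.54; W sinα = 83.6
Σc'Δl = 37.3 kN/m; ΣN' = 393.5 kN/m; ΣW sinα = 207.7 kN/m
Resisting = 37.3 + 393.5·tan26.9° = 37.3 + 199.6 = 236.9 kN/m
FS = 236.9 / 207.7 = 1.140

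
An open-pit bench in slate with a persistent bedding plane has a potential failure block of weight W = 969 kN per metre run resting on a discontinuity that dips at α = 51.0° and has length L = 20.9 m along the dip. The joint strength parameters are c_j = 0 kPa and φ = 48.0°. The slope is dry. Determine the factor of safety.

FS = 0.90

Resolving the block weight along and normal to the plane and applying the Mohr–Coulomb strength on the joint:
N' = W cosα = 969·cos51.0° = 609.8 kN/m
Driving force T = W sinα = 969·sin51.0° = 753.1 kN/m
Resisting force R = c_j·L + N'·tanφ = 0·20.9 + 609.8·tan48.0° = 0.0 + 677.3 = 677.3 kN/m
FS = R / T = 677.3 / 753.1 = 0.899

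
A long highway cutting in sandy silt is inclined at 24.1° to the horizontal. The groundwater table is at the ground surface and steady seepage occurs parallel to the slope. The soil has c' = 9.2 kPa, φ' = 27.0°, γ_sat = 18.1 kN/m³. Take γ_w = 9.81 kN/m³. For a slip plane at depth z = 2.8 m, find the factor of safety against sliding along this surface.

FS = 1.01

With seepage parallel to the slope and the water table at the surface, the effective normal stress on the slip plane uses the buoyant unit weight γ' = γ_sat − γ_w while the driving shear stress uses γ_sat:
FS = [c' + γ' z cos²β tanφ'] / [γ_sat z sinβ cosβ]
γ' = 18.1 − 9.81 = 8.29 kN/m³
Numerator = 9.2 + 8.29·2.8·cos²24.1°·tan27.0° = 9.2 + 8.29·2.8·0.8333·0.5095 = 19.055 kPa
Denominator = 18.1·2.8·sin24.1°·cos24.1° = 18.1·2.8·0.4083·0.9128 = 18.890 kPa
FS = 19.055 / 18.890 = 1.009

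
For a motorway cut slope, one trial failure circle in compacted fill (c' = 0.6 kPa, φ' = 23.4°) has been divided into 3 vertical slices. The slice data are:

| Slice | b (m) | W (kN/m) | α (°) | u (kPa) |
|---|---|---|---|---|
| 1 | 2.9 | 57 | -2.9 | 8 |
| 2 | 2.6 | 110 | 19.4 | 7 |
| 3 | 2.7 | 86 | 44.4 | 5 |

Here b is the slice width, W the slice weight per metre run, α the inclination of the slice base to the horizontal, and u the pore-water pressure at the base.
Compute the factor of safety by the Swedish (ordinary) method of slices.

Ordinary method of slices: FS = Σ[c'·Δl_i + (W_i cosα_i − u_i·Δl_i)·tanφ'] / Σ W_i sinα_i, with Δl_i = b_i / cosα_i.
Slice 1: Δl = 2.9/cos(-2.9°) = 2.904 m; N'_1 = 57·cos(-2.9°) − 8·2.904 = 33.7; c'Δl = 1.74; W sinα = -2.9
Slice 2: Δl = 2.6/cos19.4° = 2.757 m; N'_2 = 110·cos19.4° − 7·2.757 = 84.5; c'Δl = 1.65; W sinα = 36.5
Slice 3: Δl = 2.7/cos44.4° = 3.779 m; N'_3 = 86·cos44.4° − 5·3.779 = 42.5; c'Δl = 2.27; W sinα = 60.2
Σc'Δl = 5.7 kN/m; ΣN' = 160.7 kN/m; ΣW sinα = 93.8 kN/m
Resisting = 5.7 + 160.7·tan23.4° = 5.7 + 69.5 = 75.2 kN/m
FS = 75.2 / 93.8 = 0.802

FS = 0.80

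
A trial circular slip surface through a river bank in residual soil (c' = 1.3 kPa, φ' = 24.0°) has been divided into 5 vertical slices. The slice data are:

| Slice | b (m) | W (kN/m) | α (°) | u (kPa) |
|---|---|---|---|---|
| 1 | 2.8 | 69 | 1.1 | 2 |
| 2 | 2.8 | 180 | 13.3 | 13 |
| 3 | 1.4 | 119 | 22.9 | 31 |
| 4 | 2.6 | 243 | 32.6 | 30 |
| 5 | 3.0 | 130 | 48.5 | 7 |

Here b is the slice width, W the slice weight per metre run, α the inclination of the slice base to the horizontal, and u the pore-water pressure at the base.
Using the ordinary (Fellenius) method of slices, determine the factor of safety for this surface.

Ordinary method of slices: FS = Σ[c'·Δl_i + (W_i cosα_i − u_i·Δl_i)·tanφ'] / Σ W_i sinα_i, with Δl_i = b_i / cosα_i.
Slice 1: Δl = 2.8/cos1.1° = 2.801 m; N'_1 = 69·cos1.1° − 2·2.801 = 63.4; c'Δl = 3.64; W sinα = 1.3
Slice 2: Δl = 2.8/cos13.3° = 2.877 m; N'_2 = 180·cos13.3° − 13·2.877 = 137.8; c'Δl = 3.74; W sinα = 41.4
Slice 3: Δl = 1.4/cos22.9° = 1.520 m; N'_3 = 119·cos22.9° − 31·1.520 = 62.5; c'Δl = 1.98; W sinα = 46.3
Slice 4: Δl = 2.6/cos32.6° = 3.086 m; N'_4 = 243·cos32.6° − 30·3.086 = 112.1; c'Δl = 4.01; W sinα = 130.9
Slice 5: Δl = 3.0/cos48.5° = 4.527 m; N'_5 = 130·cos48.5° − 7·4.527 = 54.4; c'Δl = 5.89; W sinα = 97.4
Σc'Δl = 19.3 kN/m; ΣN' = 430.2 kN/m; ΣW sinα = 317.3 kN/m
Resisting = 19.3 + 430.2·tan24.0° = 19.3 + 191.6 = 210.8 kN/m
FS = 210.8 / 317.3 = 0.664

FS = 0.66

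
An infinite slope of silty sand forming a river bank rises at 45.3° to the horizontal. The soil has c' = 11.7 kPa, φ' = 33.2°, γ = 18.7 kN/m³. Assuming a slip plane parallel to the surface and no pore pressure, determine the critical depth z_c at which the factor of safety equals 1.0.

Setting FS = 1.00 in FS = [c' + γz cos²β tanφ'] / [γz sinβ cosβ] and solving for z:
z = c' / [γ cosβ (FS·sinβ − cosβ·tanφ')]
  = 11.7 / [18.7·cos45.3°·(1.00·sin45.3° − cos45.3°·tan33.2°)]
  = 11.7 / [18.7·0.7034·(1.00·0.7108 − 0.7034·0.6544)]
  = 11.7 / 3.2951 = 3.551 m

z_c = 3.55 m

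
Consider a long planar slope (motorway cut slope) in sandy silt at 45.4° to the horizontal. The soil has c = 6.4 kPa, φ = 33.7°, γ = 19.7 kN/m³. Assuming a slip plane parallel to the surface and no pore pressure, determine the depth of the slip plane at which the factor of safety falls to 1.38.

Setting FS = 1.38 in FS = [c + γz cos²β tanφ] / [γz sinβ cosβ] and solving for z:
z = c / [γ cosβ (FS·sinβ − cosβ·tanφ)]
  = 6.4 / [19.7·cos45.4°·(1.38·sin45.4° − cos45.4°·tan33.7°)]
  = 6.4 / [19.7·0.7022·(1.38·0.7120 − 0.7022·0.6669)]
  = 6.4 / 7.1143 = 0.900 m

z = 0.90 m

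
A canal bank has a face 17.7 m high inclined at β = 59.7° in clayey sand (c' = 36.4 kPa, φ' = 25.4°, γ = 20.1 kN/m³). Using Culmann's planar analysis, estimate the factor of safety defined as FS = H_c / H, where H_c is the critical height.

FS = 1.84

H_c = (4c'/γ) · sinβ cosφ' / [1 − cos(β − φ')]
    = (4·36.4/20.1) · sin59.7°·cos25.4° / [1 − cos34.3°]
    = 7.244 · 0.7799 / 0.1739 = 32.49 m
FS = H_c / H = 32.49 / 17.7 = 1.835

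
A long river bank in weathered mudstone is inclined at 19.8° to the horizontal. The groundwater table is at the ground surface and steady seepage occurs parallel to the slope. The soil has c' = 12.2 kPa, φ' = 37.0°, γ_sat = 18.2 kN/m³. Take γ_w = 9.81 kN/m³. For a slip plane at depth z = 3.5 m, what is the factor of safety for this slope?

With seepage parallel to the slope and the water table at the surface, the effective normal stress on the slip plane uses the buoyant unit weight γ' = γ_sat − γ_w while the driving shear stress uses γ_sat:
FS = [c' + γ' z cos²β tanφ'] / [γ_sat z sinβ cosβ]
γ' = 18.2 − 9.81 = 8.39 kN/m³
Numerator = 12.2 + 8.39·3.5·cos²19.8°·tan37.0° = 12.2 + 8.39·3.5·0.8853·0.7536 = 31.789 kPa
Denominator = 18.2·3.5·sin19.8°·cos19.8° = 18.2·3.5·0.3387·0.9409 = 20.302 kPa
FS = 31.789 / 20.302 = 1.566

FS = 1.57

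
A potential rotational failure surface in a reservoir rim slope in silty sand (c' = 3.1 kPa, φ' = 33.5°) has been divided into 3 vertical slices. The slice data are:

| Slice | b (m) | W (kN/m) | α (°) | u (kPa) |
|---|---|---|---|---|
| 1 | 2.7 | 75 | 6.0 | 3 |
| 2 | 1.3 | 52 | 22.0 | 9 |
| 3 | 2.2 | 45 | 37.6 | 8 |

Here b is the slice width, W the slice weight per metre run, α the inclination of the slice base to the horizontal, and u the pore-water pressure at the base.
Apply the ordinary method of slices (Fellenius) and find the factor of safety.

Ordinary method of slices: FS = Σ[c'·Δl_i + (W_i cosα_i − u_i·Δl_i)·tanφ'] / Σ W_i sinα_i, with Δl_i = b_i / cosα_i.
Slice 1: Δl = 2.7/cos6.0° = 2.715 m; N'_1 = 75·cos6.0° − 3·2.715 = 66.4; c'Δl = 8.42; W sinα = 7.8
Slice 2: Δl = 1.3/cos22.0° = 1.402 m; N'_2 = 52·cos22.0° − 9·1.402 = 35.6; c'Δl = 4.35; W sinα = 19.5
Slice 3: Δl = 2.2/cos37.6° = 2.777 m; N'_3 = 45·cos37.6° − 8·2.777 = 13.4; c'Δl = 8.61; W sinα = 27.5
Σc'Δl = 21.4 kN/m; ΣN' = 115.5 kN/m; ΣW sinα = 54.8 kN/m
Resisting = 21.4 + 115.5·tan33.5° = 21.4 + 76.4 = 97.8 kN/m
FS = 97.8 / 54.8 = 1.786

FS = 1.79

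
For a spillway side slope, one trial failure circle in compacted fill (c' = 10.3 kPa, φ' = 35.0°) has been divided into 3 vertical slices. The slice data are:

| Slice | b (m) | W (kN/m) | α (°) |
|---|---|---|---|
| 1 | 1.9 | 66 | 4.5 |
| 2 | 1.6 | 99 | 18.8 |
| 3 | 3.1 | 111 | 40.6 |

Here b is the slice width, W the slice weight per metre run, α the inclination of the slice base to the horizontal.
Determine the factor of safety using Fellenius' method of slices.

Ordinary method of slices: FS = Σ[c'·Δl_i + (W_i cosα_i)·tanφ'] / Σ W_i sinα_i, with Δl_i = b_i / cosα_i.
Slice 1: Δl = 1.9/cos4.5° = 1.906 m; N'_1 = 66·cos4.5° = 65.8; c'Δl = 19.63; W sinα = 5.2
Slice 2: Δl = 1.6/cos18.8° = 1.690 m; N'_2 = 99·cos18.8° = 93.7; c'Δl = 17.41; W sinα = 31.9
Slice 3: Δl = 3.1/cos40.6° = 4.083 m; N'_3 = 111·cos40.6° = 84.3; c'Δl = 42.05; W sinα = 72.2
Σc'Δl = 79.1 kN/m; ΣN' = 243.8 kN/m; ΣW sinα = 109.3 kN/m
Resisting = 79.1 + 243.8·tan35.0° = 79.1 + 170.7 = 249.8 kN/m
FS = 249.8 / 109.3 = 2.285

FS = 2.29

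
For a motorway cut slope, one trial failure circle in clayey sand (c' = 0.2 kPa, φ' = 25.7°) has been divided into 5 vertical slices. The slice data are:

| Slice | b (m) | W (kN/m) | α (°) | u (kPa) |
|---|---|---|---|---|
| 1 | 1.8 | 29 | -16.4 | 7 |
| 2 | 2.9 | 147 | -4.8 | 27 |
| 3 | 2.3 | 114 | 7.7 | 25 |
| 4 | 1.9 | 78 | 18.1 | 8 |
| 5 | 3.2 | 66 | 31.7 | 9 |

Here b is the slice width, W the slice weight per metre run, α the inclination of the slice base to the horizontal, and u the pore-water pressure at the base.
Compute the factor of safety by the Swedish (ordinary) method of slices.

FS = 2.00

Ordinary method of slices: FS = Σ[c'·Δl_i + (W_i cosα_i − u_i·Δl_i)·tanφ'] / Σ W_i sinα_i, with Δl_i = b_i / cosα_i.
Slice 1: Δl = 1.8/cos(-16.4°) = 1.876 m; N'_1 = 29·cos(-16.4°) − 7·1.876 = 14.7; c'Δl = 0.38; W sinα = -8.2
Slice 2: Δl = 2.9/cos(-4.8°) = 2.910 m; N'_2 = 147·cos(-4.8°) − 27·2.910 = 67.9; c'Δl = 0.58; W sinα = -12.3
Slice 3: Δl = 2.3/cos7.7° = 2.321 m; N'_3 = 114·cos7.7° − 25·2.321 = 54.9; c'Δl = 0.46; W sinα = 15.3
Slice 4: Δl = 1.9/cos18.1° = 1.999 m; N'_4 = 78·cos18.1° − 8·1.999 = 58.1; c'Δl = 0.40; W sinα = 24.2
Slice 5: Δl = 3.2/cos31.7° = 3.761 m; N'_5 = 66·cos31.7° − 9·3.761 = 22.3; c'Δl = 0.75; W sinα = 34.7
Σc'Δl = 2.6 kN/m; ΣN' = 218.0 kN/m; ΣW sinα = 53.7 kN/m
Resisting = 2.6 + 218.0·tan25.7° = 2.6 + 104.9 = 107.5 kN/m
FS = 107.5 / 53.7 = 2.002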